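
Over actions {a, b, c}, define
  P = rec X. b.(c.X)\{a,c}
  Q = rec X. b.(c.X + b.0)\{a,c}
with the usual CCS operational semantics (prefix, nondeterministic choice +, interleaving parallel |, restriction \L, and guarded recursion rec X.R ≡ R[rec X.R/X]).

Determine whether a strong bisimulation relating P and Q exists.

Reachable graph of P (2 states):
  u0 = rec X. b.(c.X)\{a,c} | =b=> u1
  u1 = (c.(rec X. b.(c.X)\{a,c}))\{a,c} | (no moves)
Reachable graph of Q (3 states):
  v0 = rec X. b.(c.X + b.0)\{a,c} | =b=> v1
  v1 = (c.(rec X. b.(c.X + b.0)\{a,c}) + b.0)\{a,c} | =b=> v2
  v2 = 0\{a,c} | (no moves)
Partition-refinement fixed point:
  B0 = {u0, v1}
  B1 = {u1, v2}
  B2 = {v0}
u0 ∈ B0, v0 ∈ B2 → different blocks

P ≁ Q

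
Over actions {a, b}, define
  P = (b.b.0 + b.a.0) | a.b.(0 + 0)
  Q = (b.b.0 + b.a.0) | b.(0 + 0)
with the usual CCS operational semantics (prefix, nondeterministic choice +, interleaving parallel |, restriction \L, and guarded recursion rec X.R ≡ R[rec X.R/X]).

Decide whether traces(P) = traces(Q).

trace-distinct — witness ⟨a⟩

Reachable graph of P (12 states):
  s0 = (b.b.0 + b.a.0) | a.b.(0 + 0) ⊢ -a-> s1, -b-> s2, -b-> s3
  s1 = (b.b.0 + b.a.0) | b.(0 + 0) ⊢ -b-> s4, -b-> s5, -b-> s6
  s2 = a.0 | a.b.(0 + 0) ⊢ -a-> s5, -a-> s7
  s3 = b.0 | a.b.(0 + 0) ⊢ -a-> s6, -b-> s7
  s4 = (b.b.0 + b.a.0) | (0 + 0) ⊢ -b-> s8, -b-> s9
  s5 = a.0 | b.(0 + 0) ⊢ -a-> s10, -b-> s8
  s6 = b.0 | b.(0 + 0) ⊢ -b-> s10, -b-> s9
  s7 = 0 | a.b.(0 + 0) ⊢ -a-> s10
  s8 = a.0 | (0 + 0) ⊢ -a-> s11
  s9 = b.0 | (0 + 0) ⊢ -b-> s11
  s10 = 0 | b.(0 + 0) ⊢ -b-> s11
  s11 = 0 | (0 + 0) ⊢ stopped
Reachable graph of Q (8 states):
  t0 = (b.b.0 + b.a.0) | b.(0 + 0) ⊢ -b-> t1, -b-> t2, -b-> t3
  t1 = (b.b.0 + b.a.0) | (0 + 0) ⊢ -b-> t4, -b-> t5
  t2 = a.0 | b.(0 + 0) ⊢ -a-> t6, -b-> t4
  t3 = b.0 | b.(0 + 0) ⊢ -b-> t5, -b-> t6
  t4 = a.0 | (0 + 0) ⊢ -a-> t7
  t5 = b.0 | (0 + 0) ⊢ -b-> t7
  t6 = 0 | b.(0 + 0) ⊢ -b-> t7
  t7 = 0 | (0 + 0) ⊢ stopped
Run σ = ⟨a⟩ on P: start {s0}
  step 1 (a): {s1}
  P completes σ.
Run σ = ⟨a⟩ on Q: start {t0}
  step 1 (a): no successor for Q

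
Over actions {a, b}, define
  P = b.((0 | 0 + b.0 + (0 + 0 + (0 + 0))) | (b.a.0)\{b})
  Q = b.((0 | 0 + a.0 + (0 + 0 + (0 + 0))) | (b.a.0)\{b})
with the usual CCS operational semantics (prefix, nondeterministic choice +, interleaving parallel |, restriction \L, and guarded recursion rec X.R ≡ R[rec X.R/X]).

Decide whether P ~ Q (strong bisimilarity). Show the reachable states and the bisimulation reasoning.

NO

P's transition system — 3 states:
  s0 = b.((0 | 0 + b.0 + (0 + 0 + (0 + 0))) | (b.a.0)\{b}) ⊢ =b=> s1
  s1 = (0 | 0 + b.0 + (0 + 0 + (0 + 0))) | (b.a.0)\{b} ⊢ =b=> s2
  s2 = 0 | (b.a.0)\{b} ⊢ stopped
Q's transition system — 3 states:
  t0 = b.((0 | 0 + a.0 + (0 + 0 + (0 + 0))) | (b.a.0)\{b}) ⊢ =b=> t1
  t1 = (0 | 0 + a.0 + (0 + 0 + (0 + 0))) | (b.a.0)\{b} ⊢ =a=> t2
  t2 = 0 | (b.a.0)\{b} ⊢ stopped
Bisimilarity quotient blocks:
  B0 = {s0}
  B1 = {s1}
  B2 = {s2, t2}
  B3 = {t0}
  B4 = {t1}
s0 ∈ B0, t0 ∈ B3 → different blocks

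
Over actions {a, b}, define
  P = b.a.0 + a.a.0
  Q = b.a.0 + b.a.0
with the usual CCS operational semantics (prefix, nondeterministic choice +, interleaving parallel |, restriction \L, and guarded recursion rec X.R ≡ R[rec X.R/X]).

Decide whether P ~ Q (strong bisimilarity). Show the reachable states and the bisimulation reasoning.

Reachable graph of P (3 states):
  u0 = b.a.0 + a.a.0 ⊢ —a→ u1, —b→ u1
  u1 = a.0 ⊢ —a→ u2
  u2 = 0 ⊢ ·
Reachable graph of Q (3 states):
  v0 = b.a.0 + b.a.0 ⊢ —b→ v1
  v1 = a.0 ⊢ —a→ v2
  v2 = 0 ⊢ ·
Bisimilarity quotient blocks:
  B0 = {u0}
  B1 = {u1, v1}
  B2 = {u2, v2}
  B3 = {v0}
u0 ∈ B0, v0 ∈ B3 → different blocks

not bisimilar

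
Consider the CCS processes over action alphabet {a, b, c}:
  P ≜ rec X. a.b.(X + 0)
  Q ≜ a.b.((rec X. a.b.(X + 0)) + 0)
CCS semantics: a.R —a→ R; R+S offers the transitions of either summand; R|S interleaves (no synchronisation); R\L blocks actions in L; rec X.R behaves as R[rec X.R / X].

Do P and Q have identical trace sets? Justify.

LTS(P): 3 reachable states
  m0 = rec X. a.b.(X + 0) has moves —a→ m1
  m1 = b.((rec X. a.b.(X + 0)) + 0) has moves —b→ m2
  m2 = (rec X. a.b.(X + 0)) + 0 has moves —a→ m1
LTS(Q): 3 reachable states
  n0 = a.b.((rec X. a.b.(X + 0)) + 0) has moves —a→ n1
  n1 = b.((rec X. a.b.(X + 0)) + 0) has moves —b→ n2
  n2 = (rec X. a.b.(X + 0)) + 0 has moves —a→ n1
Coarsest stable partition (strong bisimilarity classes):
  B0 = {m0, m2, n0, n2}
  B1 = {m1, n1}
m0 ∈ B0, n0 ∈ B0 → same block
Bisimilar ⇒ trace-equivalent.

traces(P) = traces(Q)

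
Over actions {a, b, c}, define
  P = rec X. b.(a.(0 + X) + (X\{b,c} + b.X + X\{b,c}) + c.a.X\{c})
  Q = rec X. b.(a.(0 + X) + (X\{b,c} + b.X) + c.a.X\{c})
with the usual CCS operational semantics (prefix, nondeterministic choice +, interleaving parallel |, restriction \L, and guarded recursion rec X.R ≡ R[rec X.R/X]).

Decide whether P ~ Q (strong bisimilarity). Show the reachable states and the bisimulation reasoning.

bisimilar

LTS(P): 7 reachable states
  s0 = rec X. b.(a.(0 + X) + (X\{b,c} + b.X + X\{b,c}) + c.a.X\{c}) ⊢ --b--▸ s1
  s1 = a.(0 + (rec X. b.(a.(0 + X) + (X\{b,c} + b.X + X\{b,c}) + c.a.X\{c}))) + ((rec X. b.(a.(0 + X) + (X\{b,c} + b.X + X\{b,c}) + c.a.X\{c}))\{b,c} + b.(rec X. b.(a.(0 + X) + (X\{b,c} + b.X + X\{b,c}) + c.a.X\{c})) + (rec X. b.(a.(0 + X) + (X\{b,c} + b.X + X\{b,c}) + c.a.X\{c}))\{b,c}) + c.a.(rec X. b.(a.(0 + X) + (X\{b,c} + b.X + X\{b,c}) + c.a.X\{c}))\{c} ⊢ --a--▸ s2, --b--▸ s0, --c--▸ s3
  s2 = 0 + (rec X. b.(a.(0 + X) + (X\{b,c} + b.X + X\{b,c}) + c.a.X\{c})) ⊢ --b--▸ s1
  s3 = a.(rec X. b.(a.(0 + X) + (X\{b,c} + b.X + X\{b,c}) + c.a.X\{c}))\{c} ⊢ --a--▸ s4
  s4 = (rec X. b.(a.(0 + X) + (X\{b,c} + b.X + X\{b,c}) + c.a.X\{c}))\{c} ⊢ --b--▸ s5
  s5 = (a.(0 + (rec X. b.(a.(0 + X) + (X\{b,c} + b.X + X\{b,c}) + c.a.X\{c}))) + ((rec X. b.(a.(0 + X) + (X\{b,c} + b.X + X\{b,c}) + c.a.X\{c}))\{b,c} + b.(rec X. b.(a.(0 + X) + (X\{b,c} + b.X + X\{b,c}) + c.a.X\{c})) + (rec X. b.(a.(0 + X) + (X\{b,c} + b.X + X\{b,c}) + c.a.X\{c}))\{b,c}) + c.a.(rec X. b.(a.(0 + X) + (X\{b,c} + b.X + X\{b,c}) + c.a.X\{c}))\{c})\{c} ⊢ --a--▸ s6, --b--▸ s4
  s6 = (0 + (rec X. b.(a.(0 + X) + (X\{b,c} + b.X + X\{b,c}) + c.a.X\{c})))\{c} ⊢ --b--▸ s5
LTS(Q): 7 reachable states
  t0 = rec X. b.(a.(0 + X) + (X\{b,c} + b.X) + c.a.X\{c}) ⊢ --b--▸ t1
  t1 = a.(0 + (rec X. b.(a.(0 + X) + (X\{b,c} + b.X) + c.a.X\{c}))) + ((rec X. b.(a.(0 + X) + (X\{b,c} + b.X) + c.a.X\{c}))\{b,c} + b.(rec X. b.(a.(0 + X) + (X\{b,c} + b.X) + c.a.X\{c}))) + c.a.(rec X. b.(a.(0 + X) + (X\{b,c} + b.X) + c.a.X\{c}))\{c} ⊢ --a--▸ t2, --b--▸ t0, --c--▸ t3
  t2 = 0 + (rec X. b.(a.(0 + X) + (X\{b,c} + b.X) + c.a.X\{c})) ⊢ --b--▸ t1
  t3 = a.(rec X. b.(a.(0 + X) + (X\{b,c} + b.X) + c.a.X\{c}))\{c} ⊢ --a--▸ t4
  t4 = (rec X. b.(a.(0 + X) + (X\{b,c} + b.X) + c.a.X\{c}))\{c} ⊢ --b--▸ t5
  t5 = (a.(0 + (rec X. b.(a.(0 + X) + (X\{b,c} + b.X) + c.a.X\{c}))) + ((rec X. b.(a.(0 + X) + (X\{b,c} + b.X) + c.a.X\{c}))\{b,c} + b.(rec X. b.(a.(0 + X) + (X\{b,c} + b.X) + c.a.X\{c}))) + c.a.(rec X. b.(a.(0 + X) + (X\{b,c} + b.X) + c.a.X\{c}))\{c})\{c} ⊢ --a--▸ t6, --b--▸ t4
  t6 = (0 + (rec X. b.(a.(0 + X) + (X\{b,c} + b.X) + c.a.X\{c})))\{c} ⊢ --b--▸ t5
Coarsest stable partition (strong bisimilarity classes):
  B0 = {s0, s2, t0, t2}
  B1 = {s1, t1}
  B2 = {s3, t3}
  B3 = {s4, s6, t4, t6}
  B4 = {s5, t5}
s0 ∈ B0, t0 ∈ B0 → same block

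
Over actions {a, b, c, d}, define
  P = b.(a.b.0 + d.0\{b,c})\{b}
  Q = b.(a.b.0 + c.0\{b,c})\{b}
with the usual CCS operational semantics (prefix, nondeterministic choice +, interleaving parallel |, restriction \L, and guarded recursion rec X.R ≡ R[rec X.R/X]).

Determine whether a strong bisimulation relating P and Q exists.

P ≁ Q

LTS(P): 4 reachable states
  p0 = b.(a.b.0 + d.0\{b,c})\{b} ⊢ -b-> p1
  p1 = (a.b.0 + d.0\{b,c})\{b} ⊢ -a-> p2, -d-> p3
  p2 = (b.0)\{b} ⊢ (no moves)
  p3 = 0\{b,c}\{b} ⊢ (no moves)
LTS(Q): 4 reachable states
  q0 = b.(a.b.0 + c.0\{b,c})\{b} ⊢ -b-> q1
  q1 = (a.b.0 + c.0\{b,c})\{b} ⊢ -a-> q2, -c-> q3
  q2 = (b.0)\{b} ⊢ (no moves)
  q3 = 0\{b,c}\{b} ⊢ (no moves)
Partition-refinement fixed point:
  B0 = {p0}
  B1 = {p1}
  B2 = {p2, p3, q2, q3}
  B3 = {q0}
  B4 = {q1}
p0 ∈ B0, q0 ∈ B3 → different blocks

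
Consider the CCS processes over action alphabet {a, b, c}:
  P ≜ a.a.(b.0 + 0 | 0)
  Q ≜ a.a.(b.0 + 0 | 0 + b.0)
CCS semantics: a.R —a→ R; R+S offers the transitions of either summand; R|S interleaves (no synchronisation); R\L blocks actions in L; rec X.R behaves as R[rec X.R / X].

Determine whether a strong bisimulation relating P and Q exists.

bisimilar

LTS(P): 4 reachable states
  u0 = a.a.(b.0 + 0 | 0) :: -a-> u1
  u1 = a.(b.0 + 0 | 0) :: -a-> u2
  u2 = b.0 + 0 | 0 :: -b-> u3
  u3 = 0 :: ∅
LTS(Q): 4 reachable states
  v0 = a.a.(b.0 + 0 | 0 + b.0) :: -a-> v1
  v1 = a.(b.0 + 0 | 0 + b.0) :: -a-> v2
  v2 = b.0 + 0 | 0 + b.0 :: -b-> v3
  v3 = 0 :: ∅
Coarsest stable partition (strong bisimilarity classes):
  B0 = {u0, v0}
  B1 = {u1, v1}
  B2 = {u2, v2}
  B3 = {u3, v3}
u0 ∈ B0, v0 ∈ B0 → same block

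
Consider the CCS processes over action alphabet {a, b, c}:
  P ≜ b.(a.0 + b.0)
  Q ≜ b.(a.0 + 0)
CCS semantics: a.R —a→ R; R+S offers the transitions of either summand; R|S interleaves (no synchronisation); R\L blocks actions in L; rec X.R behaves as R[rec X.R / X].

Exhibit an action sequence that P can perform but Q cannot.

Reachable graph of P (3 states):
  s0 = b.(a.0 + b.0) → -b-> s1
  s1 = a.0 + b.0 → -a-> s2, -b-> s2
  s2 = 0 → ·
Reachable graph of Q (3 states):
  t0 = b.(a.0 + 0) → -b-> t1
  t1 = a.0 + 0 → -a-> t2
  t2 = 0 → ·
Trace ⟨bb⟩ through P, begin at {s0}:
  after b @ step 1: {s1}
  after b @ step 2: {s2}
  ✓ P
Trace ⟨bb⟩ through Q, begin at {t0}:
  after b @ step 1: {t1}
  after b @ step 2: no successor for Q

bb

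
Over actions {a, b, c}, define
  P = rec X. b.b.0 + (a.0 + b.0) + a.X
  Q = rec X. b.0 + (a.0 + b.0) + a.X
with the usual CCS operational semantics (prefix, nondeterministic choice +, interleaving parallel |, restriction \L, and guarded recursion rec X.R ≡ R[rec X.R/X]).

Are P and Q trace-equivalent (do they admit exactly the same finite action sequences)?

NO — witness ⟨bb⟩

LTS(P): 3 reachable states
  m0 = rec X. b.b.0 + (a.0 + b.0) + a.X → =a=> m0, =a=> m1, =b=> m1, =b=> m2
  m1 = 0 → deadlocked
  m2 = b.0 → =b=> m1
LTS(Q): 2 reachable states
  n0 = rec X. b.0 + (a.0 + b.0) + a.X → =a=> n0, =a=> n1, =b=> n1
  n1 = 0 → deadlocked
Trace ⟨bb⟩ through P, begin at {m0}:
  step 1 (b): {m1, m2}
  step 2 (b): {m1}
  P completes σ.
Trace ⟨bb⟩ through Q, begin at {n0}:
  step 1 (b): {n1}
  step 2 (b): ∅  — Q cannot continue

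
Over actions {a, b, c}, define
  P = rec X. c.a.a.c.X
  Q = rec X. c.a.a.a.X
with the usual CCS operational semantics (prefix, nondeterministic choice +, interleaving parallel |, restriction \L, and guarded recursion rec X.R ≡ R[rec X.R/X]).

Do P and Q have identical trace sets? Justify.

P's transition system — 4 states:
  u0 = rec X. c.a.a.c.X has moves ··c··> u1
  u1 = a.a.c.(rec X. c.a.a.c.X) has moves ··a··> u2
  u2 = a.c.(rec X. c.a.a.c.X) has moves ··a··> u3
  u3 = c.(rec X. c.a.a.c.X) has moves ··c··> u0
Q's transition system — 4 states:
  v0 = rec X. c.a.a.a.X has moves ··c··> v1
  v1 = a.a.a.(rec X. c.a.a.a.X) has moves ··a··> v2
  v2 = a.a.(rec X. c.a.a.a.X) has moves ··a··> v3
  v3 = a.(rec X. c.a.a.a.X) has moves ··a··> v0
Executing caac from P (initial set {u0}):
  step 1 (c): {u1}
  step 2 (a): {u2}
  step 3 (a): {u3}
  step 4 (c): {u0}
  P completes σ.
Executing caac from Q (initial set {v0}):
  step 1 (c): {v1}
  step 2 (a): {v2}
  step 3 (a): {v3}
  step 4 (c): ∅ (Q stuck)

traces(P) ≠ traces(Q) — witness ⟨caac⟩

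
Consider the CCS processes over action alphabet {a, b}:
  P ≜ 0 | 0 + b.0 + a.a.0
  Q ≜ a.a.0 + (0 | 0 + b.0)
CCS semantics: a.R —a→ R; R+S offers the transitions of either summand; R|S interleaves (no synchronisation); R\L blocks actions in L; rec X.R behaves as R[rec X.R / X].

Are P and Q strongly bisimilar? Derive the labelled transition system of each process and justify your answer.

Reachable graph of P (3 states):
  m0 = 0 | 0 + b.0 + a.a.0 | —a→ m1, —b→ m2
  m1 = a.0 | —a→ m2
  m2 = 0 | deadlocked
Reachable graph of Q (3 states):
  n0 = a.a.0 + (0 | 0 + b.0) | —a→ n1, —b→ n2
  n1 = a.0 | —a→ n2
  n2 = 0 | deadlocked
Partition-refinement fixed point:
  B0 = {m0, n0}
  B1 = {m2, n2}
  B2 = {m1, n1}
m0 ∈ B0, n0 ∈ B0 → same block

bisimilar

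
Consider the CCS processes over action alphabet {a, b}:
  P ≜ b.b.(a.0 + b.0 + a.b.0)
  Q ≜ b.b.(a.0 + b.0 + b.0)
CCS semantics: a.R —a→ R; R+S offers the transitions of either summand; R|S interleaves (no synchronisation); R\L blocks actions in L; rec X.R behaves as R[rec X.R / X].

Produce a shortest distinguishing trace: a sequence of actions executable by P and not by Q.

LTS(P): 5 reachable states
  s0 = b.b.(a.0 + b.0 + a.b.0) has moves —b→ s1
  s1 = b.(a.0 + b.0 + a.b.0) has moves —b→ s2
  s2 = a.0 + b.0 + a.b.0 has moves —a→ s3, —a→ s4, —b→ s3
  s3 = 0 has moves stopped
  s4 = b.0 has moves —b→ s3
LTS(Q): 4 reachable states
  t0 = b.b.(a.0 + b.0 + b.0) has moves —b→ t1
  t1 = b.(a.0 + b.0 + b.0) has moves —b→ t2
  t2 = a.0 + b.0 + b.0 has moves —a→ t3, —b→ t3
  t3 = 0 has moves stopped
Run σ = ⟨bbab⟩ on P: start {s0}
  [1] b ⇒ {s1}
  [2] b ⇒ {s2}
  [3] a ⇒ {s3, s4}
  [4] b ⇒ {s3}
  ✓ P
Run σ = ⟨bbab⟩ on Q: start {t0}
  [1] b ⇒ {t1}
  [2] b ⇒ {t2}
  [3] a ⇒ {t3}
  [4] b ⇒ no successor for Q

bbab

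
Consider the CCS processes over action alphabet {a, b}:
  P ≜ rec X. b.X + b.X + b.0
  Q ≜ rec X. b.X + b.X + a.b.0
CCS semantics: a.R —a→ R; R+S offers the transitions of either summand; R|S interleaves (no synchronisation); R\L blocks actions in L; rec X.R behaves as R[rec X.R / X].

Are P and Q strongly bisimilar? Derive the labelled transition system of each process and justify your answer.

P ≁ Q

Reachable graph of P (2 states):
  p0 = rec X. b.X + b.X + b.0 ⊢ --b--▸ p0, --b--▸ p1
  p1 = 0 ⊢ (no moves)
Reachable graph of Q (3 states):
  q0 = rec X. b.X + b.X + a.b.0 ⊢ --a--▸ q1, --b--▸ q0
  q1 = b.0 ⊢ --b--▸ q2
  q2 = 0 ⊢ (no moves)
Bisimilarity quotient blocks:
  B0 = {p0}
  B1 = {p1, q2}
  B2 = {q0}
  B3 = {q1}
p0 ∈ B0, q0 ∈ B2 → different blocks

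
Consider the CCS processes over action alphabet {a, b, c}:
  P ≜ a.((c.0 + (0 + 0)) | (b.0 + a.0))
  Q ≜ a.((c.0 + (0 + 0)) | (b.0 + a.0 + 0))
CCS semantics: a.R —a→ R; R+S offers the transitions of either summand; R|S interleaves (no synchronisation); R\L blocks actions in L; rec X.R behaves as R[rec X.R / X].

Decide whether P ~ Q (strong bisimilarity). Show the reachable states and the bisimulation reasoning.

LTS(P): 5 reachable states
  u0 = a.((c.0 + (0 + 0)) | (b.0 + a.0)) | -a-> u1
  u1 = (c.0 + (0 + 0)) | (b.0 + a.0) | -a-> u2, -b-> u2, -c-> u3
  u2 = (c.0 + (0 + 0)) | 0 | -c-> u4
  u3 = 0 | (b.0 + a.0) | -a-> u4, -b-> u4
  u4 = 0 | 0 | deadlocked
LTS(Q): 5 reachable states
  v0 = a.((c.0 + (0 + 0)) | (b.0 + a.0 + 0)) | -a-> v1
  v1 = (c.0 + (0 + 0)) | (b.0 + a.0 + 0) | -a-> v2, -b-> v2, -c-> v3
  v2 = (c.0 + (0 + 0)) | 0 | -c-> v4
  v3 = 0 | (b.0 + a.0 + 0) | -a-> v4, -b-> v4
  v4 = 0 | 0 | deadlocked
Coarsest stable partition (strong bisimilarity classes):
  B0 = {u0, v0}
  B1 = {u1, v1}
  B2 = {u3, v3}
  B3 = {u4, v4}
  B4 = {u2, v2}
u0 ∈ B0, v0 ∈ B0 → same block

YES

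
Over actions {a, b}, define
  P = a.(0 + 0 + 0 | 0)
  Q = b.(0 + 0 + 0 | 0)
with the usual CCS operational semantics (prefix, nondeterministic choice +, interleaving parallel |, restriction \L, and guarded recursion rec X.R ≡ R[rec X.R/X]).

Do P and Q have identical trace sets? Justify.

trace-distinct — witness ⟨a⟩

Reachable graph of P (2 states):
  s0 = a.(0 + 0 + 0 | 0) :: =a=> s1
  s1 = 0 + 0 + 0 | 0 :: (no moves)
Reachable graph of Q (2 states):
  t0 = b.(0 + 0 + 0 | 0) :: =b=> t1
  t1 = 0 + 0 + 0 | 0 :: (no moves)
Trace ⟨a⟩ through P, begin at {s0}:
  [1] a ⇒ {s1}
  — P admits the full trace.
Trace ⟨a⟩ through Q, begin at {t0}:
  [1] a ⇒ no successor for Q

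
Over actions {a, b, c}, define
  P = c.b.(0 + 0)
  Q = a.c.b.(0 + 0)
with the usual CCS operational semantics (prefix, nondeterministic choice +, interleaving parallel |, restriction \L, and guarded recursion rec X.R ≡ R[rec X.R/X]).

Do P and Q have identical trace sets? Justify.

trace-distinct — witness ⟨c⟩

P's transition system — 3 states:
  p0 = c.b.(0 + 0) ⊢ =c=> p1
  p1 = b.(0 + 0) ⊢ =b=> p2
  p2 = 0 + 0 ⊢ stopped
Q's transition system — 4 states:
  q0 = a.c.b.(0 + 0) ⊢ =a=> q1
  q1 = c.b.(0 + 0) ⊢ =c=> q2
  q2 = b.(0 + 0) ⊢ =b=> q3
  q3 = 0 + 0 ⊢ stopped
Trace ⟨c⟩ through P, begin at {p0}:
  step 1 (c): {p1}
  P completes σ.
Trace ⟨c⟩ through Q, begin at {q0}:
  step 1 (c): ∅ (Q stuck)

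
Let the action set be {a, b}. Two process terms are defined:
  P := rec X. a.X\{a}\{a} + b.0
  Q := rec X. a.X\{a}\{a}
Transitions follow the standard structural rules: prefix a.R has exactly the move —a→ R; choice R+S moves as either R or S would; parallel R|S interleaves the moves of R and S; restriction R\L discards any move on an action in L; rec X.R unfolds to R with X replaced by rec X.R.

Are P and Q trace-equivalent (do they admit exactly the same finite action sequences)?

trace-distinct — witness ⟨b⟩

LTS(P): 4 reachable states
  u0 = rec X. a.X\{a}\{a} + b.0 :: --a--▸ u1, --b--▸ u2
  u1 = (rec X. a.X\{a}\{a} + b.0)\{a}\{a} :: --b--▸ u3
  u2 = 0 :: ·
  u3 = 0\{a}\{a} :: ·
LTS(Q): 2 reachable states
  v0 = rec X. a.X\{a}\{a} :: --a--▸ v1
  v1 = (rec X. a.X\{a}\{a})\{a}\{a} :: ·
Trace ⟨b⟩ through P, begin at {u0}:
  step 1 (b): {u2}
  P completes σ.
Trace ⟨b⟩ through Q, begin at {v0}:
  step 1 (b): no successor for Q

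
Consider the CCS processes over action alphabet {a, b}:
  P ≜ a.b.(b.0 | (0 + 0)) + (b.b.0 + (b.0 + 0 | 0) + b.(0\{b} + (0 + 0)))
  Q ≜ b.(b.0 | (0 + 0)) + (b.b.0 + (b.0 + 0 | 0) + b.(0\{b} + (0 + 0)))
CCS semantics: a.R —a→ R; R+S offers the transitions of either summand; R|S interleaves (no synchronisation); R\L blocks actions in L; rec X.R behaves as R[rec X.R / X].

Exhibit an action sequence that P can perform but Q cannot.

Reachable graph of P (7 states):
  s0 = a.b.(b.0 | (0 + 0)) + (b.b.0 + (b.0 + 0 | 0) + b.(0\{b} + (0 + 0))) → =a=> s1, =b=> s2, =b=> s3, =b=> s4
  s1 = b.(b.0 | (0 + 0)) → =b=> s5
  s2 = 0 → stopped
  s3 = 0\{b} + (0 + 0) → stopped
  s4 = b.0 → =b=> s2
  s5 = b.0 | (0 + 0) → =b=> s6
  s6 = 0 | (0 + 0) → stopped
Reachable graph of Q (6 states):
  t0 = b.(b.0 | (0 + 0)) + (b.b.0 + (b.0 + 0 | 0) + b.(0\{b} + (0 + 0))) → =b=> t1, =b=> t2, =b=> t3, =b=> t4
  t1 = 0 → stopped
  t2 = 0\{b} + (0 + 0) → stopped
  t3 = b.0 → =b=> t1
  t4 = b.0 | (0 + 0) → =b=> t5
  t5 = 0 | (0 + 0) → stopped
Run σ = ⟨a⟩ on P: start {s0}
  step 1 (a): {s1}
  P completes σ.
Run σ = ⟨a⟩ on Q: start {t0}
  step 1 (a): ∅  — Q cannot continue

a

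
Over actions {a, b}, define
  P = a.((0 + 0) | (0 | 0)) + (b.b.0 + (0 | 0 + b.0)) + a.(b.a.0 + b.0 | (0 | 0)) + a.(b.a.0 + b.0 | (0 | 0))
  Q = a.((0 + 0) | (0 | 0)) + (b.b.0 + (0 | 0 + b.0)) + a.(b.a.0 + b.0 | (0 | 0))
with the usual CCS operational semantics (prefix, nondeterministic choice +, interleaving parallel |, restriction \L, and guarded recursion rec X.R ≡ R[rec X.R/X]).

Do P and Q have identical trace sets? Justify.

P's transition system — 7 states:
  u0 = a.((0 + 0) | (0 | 0)) + (b.b.0 + (0 | 0 + b.0)) + a.(b.a.0 + b.0 | (0 | 0)) + a.(b.a.0 + b.0 | (0 | 0)) has moves ··a··> u1, ··a··> u2, ··b··> u3, ··b··> u4
  u1 = (0 + 0) | (0 | 0) has moves ·
  u2 = b.a.0 + b.0 | (0 | 0) has moves ··b··> u5, ··b··> u6
  u3 = 0 has moves ·
  u4 = b.0 has moves ··b··> u3
  u5 = 0 | (0 | 0) has moves ·
  u6 = a.0 has moves ··a··> u3
Q's transition system — 7 states:
  v0 = a.((0 + 0) | (0 | 0)) + (b.b.0 + (0 | 0 + b.0)) + a.(b.a.0 + b.0 | (0 | 0)) has moves ··a··> v1, ··a··> v2, ··b··> v3, ··b··> v4
  v1 = (0 + 0) | (0 | 0) has moves ·
  v2 = b.a.0 + b.0 | (0 | 0) has moves ··b··> v5, ··b··> v6
  v3 = 0 has moves ·
  v4 = b.0 has moves ··b··> v3
  v5 = 0 | (0 | 0) has moves ·
  v6 = a.0 has moves ··a··> v3
Coarsest stable partition (strong bisimilarity classes):
  B0 = {u0, v0}
  B1 = {u2, v2}
  B2 = {u1, u3, u5, v1, v3, v5}
  B3 = {u6, v6}
  B4 = {u4, v4}
u0 ∈ B0, v0 ∈ B0 → same block
Bisimilar ⇒ trace-equivalent.

traces(P) = traces(Q)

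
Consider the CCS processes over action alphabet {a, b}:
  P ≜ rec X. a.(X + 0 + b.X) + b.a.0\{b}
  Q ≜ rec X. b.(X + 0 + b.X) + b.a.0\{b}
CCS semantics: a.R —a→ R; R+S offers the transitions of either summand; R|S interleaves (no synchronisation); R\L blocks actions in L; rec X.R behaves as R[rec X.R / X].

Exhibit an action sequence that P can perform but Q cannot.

a

P's transition system — 4 states:
  u0 = rec X. a.(X + 0 + b.X) + b.a.0\{b} has moves ··a··> u1, ··b··> u2
  u1 = (rec X. a.(X + 0 + b.X) + b.a.0\{b}) + 0 + b.(rec X. a.(X + 0 + b.X) + b.a.0\{b}) has moves ··a··> u1, ··b··> u0, ··b··> u2
  u2 = a.0\{b} has moves ··a··> u3
  u3 = 0\{b} has moves (no moves)
Q's transition system — 4 states:
  v0 = rec X. b.(X + 0 + b.X) + b.a.0\{b} has moves ··b··> v1, ··b··> v2
  v1 = (rec X. b.(X + 0 + b.X) + b.a.0\{b}) + 0 + b.(rec X. b.(X + 0 + b.X) + b.a.0\{b}) has moves ··b··> v0, ··b··> v1, ··b··> v2
  v2 = a.0\{b} has moves ··a··> v3
  v3 = 0\{b} has moves (no moves)
Run σ = ⟨a⟩ on P: start {u0}
  step 1 (a): {u1}
  P completes σ.
Run σ = ⟨a⟩ on Q: start {v0}
  step 1 (a): ∅ (Q stuck)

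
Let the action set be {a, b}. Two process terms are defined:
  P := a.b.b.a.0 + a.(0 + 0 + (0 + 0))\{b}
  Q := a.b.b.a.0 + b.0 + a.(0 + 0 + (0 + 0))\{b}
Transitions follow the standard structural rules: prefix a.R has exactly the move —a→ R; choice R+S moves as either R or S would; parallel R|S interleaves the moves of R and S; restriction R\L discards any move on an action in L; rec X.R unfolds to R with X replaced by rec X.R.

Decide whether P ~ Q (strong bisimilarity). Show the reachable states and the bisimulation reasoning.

P's transition system — 6 states:
  m0 = a.b.b.a.0 + a.(0 + 0 + (0 + 0))\{b} → —a→ m1, —a→ m2
  m1 = (0 + 0 + (0 + 0))\{b} → ∅
  m2 = b.b.a.0 → —b→ m3
  m3 = b.a.0 → —b→ m4
  m4 = a.0 → —a→ m5
  m5 = 0 → ∅
Q's transition system — 6 states:
  n0 = a.b.b.a.0 + b.0 + a.(0 + 0 + (0 + 0))\{b} → —a→ n1, —a→ n2, —b→ n3
  n1 = (0 + 0 + (0 + 0))\{b} → ∅
  n2 = b.b.a.0 → —b→ n4
  n3 = 0 → ∅
  n4 = b.a.0 → —b→ n5
  n5 = a.0 → —a→ n3
Partition-refinement fixed point:
  B0 = {m0}
  B1 = {m1, m5, n1, n3}
  B2 = {m2, n2}
  B3 = {m3, n4}
  B4 = {m4, n5}
  B5 = {n0}
m0 ∈ B0, n0 ∈ B5 → different blocks

P ≁ Q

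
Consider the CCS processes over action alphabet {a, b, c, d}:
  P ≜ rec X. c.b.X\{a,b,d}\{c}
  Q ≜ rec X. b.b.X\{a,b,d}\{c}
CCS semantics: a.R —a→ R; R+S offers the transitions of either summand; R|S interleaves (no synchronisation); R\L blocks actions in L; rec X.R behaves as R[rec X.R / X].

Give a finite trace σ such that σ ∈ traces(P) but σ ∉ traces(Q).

c

P's transition system — 3 states:
  u0 = rec X. c.b.X\{a,b,d}\{c} | ··c··> u1
  u1 = b.(rec X. c.b.X\{a,b,d}\{c})\{a,b,d}\{c} | ··b··> u2
  u2 = (rec X. c.b.X\{a,b,d}\{c})\{a,b,d}\{c} | ∅
Q's transition system — 3 states:
  v0 = rec X. b.b.X\{a,b,d}\{c} | ··b··> v1
  v1 = b.(rec X. b.b.X\{a,b,d}\{c})\{a,b,d}\{c} | ··b··> v2
  v2 = (rec X. b.b.X\{a,b,d}\{c})\{a,b,d}\{c} | ∅
Executing c from P (initial set {u0}):
  [1] c ⇒ {u1}
  — P admits the full trace.
Executing c from Q (initial set {v0}):
  [1] c ⇒ ∅ (Q stuck)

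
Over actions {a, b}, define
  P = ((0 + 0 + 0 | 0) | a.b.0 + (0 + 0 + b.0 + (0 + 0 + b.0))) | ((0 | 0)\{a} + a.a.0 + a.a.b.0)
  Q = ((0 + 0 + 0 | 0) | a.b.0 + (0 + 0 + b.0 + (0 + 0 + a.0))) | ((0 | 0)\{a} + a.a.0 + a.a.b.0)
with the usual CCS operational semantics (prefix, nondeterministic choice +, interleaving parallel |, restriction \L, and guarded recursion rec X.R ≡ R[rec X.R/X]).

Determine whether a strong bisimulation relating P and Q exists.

NO

Reachable graph of P (20 states):
  p0 = ((0 + 0 + 0 | 0) | a.b.0 + (0 + 0 + b.0 + (0 + 0 + b.0))) | ((0 | 0)\{a} + a.a.0 + a.a.b.0) | —a→ p1, —a→ p2, —a→ p3, —b→ p4
  p1 = ((0 + 0 + 0 | 0) | a.b.0 + (0 + 0 + b.0 + (0 + 0 + b.0))) | a.0 | —a→ p5, —a→ p6, —b→ p7
  p2 = ((0 + 0 + 0 | 0) | a.b.0 + (0 + 0 + b.0 + (0 + 0 + b.0))) | a.b.0 | —a→ p8, —a→ p9, —b→ p10
  p3 = (0 + 0 + 0 | 0) | b.0 | ((0 | 0)\{a} + a.a.0 + a.a.b.0) | —a→ p6, —a→ p9, —b→ p11
  p4 = 0 | ((0 | 0)\{a} + a.a.0 + a.a.b.0) | —a→ p10, —a→ p7
  p5 = ((0 + 0 + 0 | 0) | a.b.0 + (0 + 0 + b.0 + (0 + 0 + b.0))) | 0 | —a→ p12, —b→ p13
  p6 = (0 + 0 + 0 | 0) | b.0 | a.0 | —a→ p12, —b→ p14
  p7 = 0 | a.0 | —a→ p13
  p8 = ((0 + 0 + 0 | 0) | a.b.0 + (0 + 0 + b.0 + (0 + 0 + b.0))) | b.0 | —a→ p15, —b→ p16, —b→ p5
  p9 = (0 + 0 + 0 | 0) | b.0 | a.b.0 | —a→ p15, —b→ p17
  p10 = 0 | a.b.0 | —a→ p16
  p11 = (0 + 0 + 0 | 0) | 0 | ((0 | 0)\{a} + a.a.0 + a.a.b.0) | —a→ p14, —a→ p17
  p12 = (0 + 0 + 0 | 0) | b.0 | 0 | —b→ p18
  p13 = 0 | 0 | ·
  p14 = (0 + 0 + 0 | 0) | 0 | a.0 | —a→ p18
  p15 = (0 + 0 + 0 | 0) | b.0 | b.0 | —b→ p12, —b→ p19
  p16 = 0 | b.0 | —b→ p13
  p17 = (0 + 0 + 0 | 0) | 0 | a.b.0 | —a→ p19
  p18 = (0 + 0 + 0 | 0) | 0 | 0 | ·
  p19 = (0 + 0 + 0 | 0) | 0 | b.0 | —b→ p18
Reachable graph of Q (20 states):
  q0 = ((0 + 0 + 0 | 0) | a.b.0 + (0 + 0 + b.0 + (0 + 0 + a.0))) | ((0 | 0)\{a} + a.a.0 + a.a.b.0) | —a→ q1, —a→ q2, —a→ q3, —a→ q4, —b→ q4
  q1 = ((0 + 0 + 0 | 0) | a.b.0 + (0 + 0 + b.0 + (0 + 0 + a.0))) | a.0 | —a→ q5, —a→ q6, —a→ q7, —b→ q7
  q2 = ((0 + 0 + 0 | 0) | a.b.0 + (0 + 0 + b.0 + (0 + 0 + a.0))) | a.b.0 | —a→ q10, —a→ q8, —a→ q9, —b→ q10
  q3 = (0 + 0 + 0 | 0) | b.0 | ((0 | 0)\{a} + a.a.0 + a.a.b.0) | —a→ q6, —a→ q9, —b→ q11
  q4 = 0 | ((0 | 0)\{a} + a.a.0 + a.a.b.0) | —a→ q10, —a→ q7
  q5 = ((0 + 0 + 0 | 0) | a.b.0 + (0 + 0 + b.0 + (0 + 0 + a.0))) | 0 | —a→ q12, —a→ q13, —b→ q13
  q6 = (0 + 0 + 0 | 0) | b.0 | a.0 | —a→ q12, —b→ q14
  q7 = 0 | a.0 | —a→ q13
  q8 = ((0 + 0 + 0 | 0) | a.b.0 + (0 + 0 + b.0 + (0 + 0 + a.0))) | b.0 | —a→ q15, —a→ q16, —b→ q16, —b→ q5
  q9 = (0 + 0 + 0 | 0) | b.0 | a.b.0 | —a→ q15, —b→ q17
  q10 = 0 | a.b.0 | —a→ q16
  q11 = (0 + 0 + 0 | 0) | 0 | ((0 | 0)\{a} + a.a.0 + a.a.b.0) | —a→ q14, —a→ q17
  q12 = (0 + 0 + 0 | 0) | b.0 | 0 | —b→ q18
  q13 = 0 | 0 | ·
  q14 = (0 + 0 + 0 | 0) | 0 | a.0 | —a→ q18
  q15 = (0 + 0 + 0 | 0) | b.0 | b.0 | —b→ q12, —b→ q19
  q16 = 0 | b.0 | —b→ q13
  q17 = (0 + 0 + 0 | 0) | 0 | a.b.0 | —a→ q19
  q18 = (0 + 0 + 0 | 0) | 0 | 0 | ·
  q19 = (0 + 0 + 0 | 0) | 0 | b.0 | —b→ q18
Partition-refinement fixed point:
  B0 = {p0}
  B1 = {p11, p4, q11, q4}
  B2 = {p14, p7, q14, q7}
  B3 = {p13, p18, q13, q18}
  B4 = {p10, p17, q10, q17}
  B5 = {p12, p16, p19, q12, q16, q19}
  B6 = {p1}
  B7 = {p5}
  B8 = {p6, q6}
  B9 = {p2}
  B10 = {p9, q9}
  B11 = {p15, q15}
  B12 = {p8}
  B13 = {p3, q3}
  B14 = {q0}
  B15 = {q2}
  B16 = {q8}
  B17 = {q5}
  B18 = {q1}
p0 ∈ B0, q0 ∈ B14 → different blocks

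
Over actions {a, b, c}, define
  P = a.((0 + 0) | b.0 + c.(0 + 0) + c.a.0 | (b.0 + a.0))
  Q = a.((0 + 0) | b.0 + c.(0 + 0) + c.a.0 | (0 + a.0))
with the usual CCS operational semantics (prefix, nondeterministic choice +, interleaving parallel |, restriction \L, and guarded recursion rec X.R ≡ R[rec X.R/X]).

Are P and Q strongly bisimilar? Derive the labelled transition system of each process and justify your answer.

not bisimilar

LTS(P): 9 reachable states
  s0 = a.((0 + 0) | b.0 + c.(0 + 0) + c.a.0 | (b.0 + a.0)) | -a-> s1
  s1 = (0 + 0) | b.0 + c.(0 + 0) + c.a.0 | (b.0 + a.0) | -a-> s2, -b-> s2, -b-> s3, -c-> s4, -c-> s5
  s2 = c.a.0 | 0 | -c-> s6
  s3 = (0 + 0) | 0 | (no moves)
  s4 = 0 + 0 | (no moves)
  s5 = a.0 | (b.0 + a.0) | -a-> s6, -a-> s7, -b-> s6
  s6 = a.0 | 0 | -a-> s8
  s7 = 0 | (b.0 + a.0) | -a-> s8, -b-> s8
  s8 = 0 | 0 | (no moves)
LTS(Q): 9 reachable states
  t0 = a.((0 + 0) | b.0 + c.(0 + 0) + c.a.0 | (0 + a.0)) | -a-> t1
  t1 = (0 + 0) | b.0 + c.(0 + 0) + c.a.0 | (0 + a.0) | -a-> t2, -b-> t3, -c-> t4, -c-> t5
  t2 = c.a.0 | 0 | -c-> t6
  t3 = (0 + 0) | 0 | (no moves)
  t4 = 0 + 0 | (no moves)
  t5 = a.0 | (0 + a.0) | -a-> t6, -a-> t7
  t6 = a.0 | 0 | -a-> t8
  t7 = 0 | (0 + a.0) | -a-> t8
  t8 = 0 | 0 | (no moves)
Partition-refinement fixed point:
  B0 = {s0}
  B1 = {s1}
  B2 = {s2, t2}
  B3 = {s6, t6, t7}
  B4 = {s3, s4, s8, t3, t4, t8}
  B5 = {s5}
  B6 = {s7}
  B7 = {t0}
  B8 = {t1}
  B9 = {t5}
s0 ∈ B0, t0 ∈ B7 → different blocks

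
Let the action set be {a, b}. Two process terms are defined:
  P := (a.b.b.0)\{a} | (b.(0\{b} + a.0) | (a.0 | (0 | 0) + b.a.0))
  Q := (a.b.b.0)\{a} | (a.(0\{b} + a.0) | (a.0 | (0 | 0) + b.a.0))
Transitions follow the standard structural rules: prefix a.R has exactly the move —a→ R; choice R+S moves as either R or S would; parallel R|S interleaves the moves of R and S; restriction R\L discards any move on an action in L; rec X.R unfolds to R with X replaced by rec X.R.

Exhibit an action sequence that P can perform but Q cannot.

Reachable graph of P (12 states):
  m0 = (a.b.b.0)\{a} | (b.(0\{b} + a.0) | (a.0 | (0 | 0) + b.a.0)) | --a--▸ m1, --b--▸ m2, --b--▸ m3
  m1 = (a.b.b.0)\{a} | (b.(0\{b} + a.0) | (0 | (0 | 0))) | --b--▸ m4
  m2 = (a.b.b.0)\{a} | ((0\{b} + a.0) | (a.0 | (0 | 0) + b.a.0)) | --a--▸ m4, --a--▸ m5, --b--▸ m6
  m3 = (a.b.b.0)\{a} | (b.(0\{b} + a.0) | a.0) | --a--▸ m7, --b--▸ m6
  m4 = (a.b.b.0)\{a} | ((0\{b} + a.0) | (0 | (0 | 0))) | --a--▸ m8
  m5 = (a.b.b.0)\{a} | (0 | (a.0 | (0 | 0) + b.a.0)) | --a--▸ m8, --b--▸ m9
  m6 = (a.b.b.0)\{a} | ((0\{b} + a.0) | a.0) | --a--▸ m10, --a--▸ m9
  m7 = (a.b.b.0)\{a} | (b.(0\{b} + a.0) | 0) | --b--▸ m10
  m8 = (a.b.b.0)\{a} | (0 | (0 | (0 | 0))) | (no moves)
  m9 = (a.b.b.0)\{a} | (0 | a.0) | --a--▸ m11
  m10 = (a.b.b.0)\{a} | ((0\{b} + a.0) | 0) | --a--▸ m11
  m11 = (a.b.b.0)\{a} | (0 | 0) | (no moves)
Reachable graph of Q (12 states):
  n0 = (a.b.b.0)\{a} | (a.(0\{b} + a.0) | (a.0 | (0 | 0) + b.a.0)) | --a--▸ n1, --a--▸ n2, --b--▸ n3
  n1 = (a.b.b.0)\{a} | ((0\{b} + a.0) | (a.0 | (0 | 0) + b.a.0)) | --a--▸ n4, --a--▸ n5, --b--▸ n6
  n2 = (a.b.b.0)\{a} | (a.(0\{b} + a.0) | (0 | (0 | 0))) | --a--▸ n4
  n3 = (a.b.b.0)\{a} | (a.(0\{b} + a.0) | a.0) | --a--▸ n6, --a--▸ n7
  n4 = (a.b.b.0)\{a} | ((0\{b} + a.0) | (0 | (0 | 0))) | --a--▸ n8
  n5 = (a.b.b.0)\{a} | (0 | (a.0 | (0 | 0) + b.a.0)) | --a--▸ n8, --b--▸ n9
  n6 = (a.b.b.0)\{a} | ((0\{b} + a.0) | a.0) | --a--▸ n10, --a--▸ n9
  n7 = (a.b.b.0)\{a} | (a.(0\{b} + a.0) | 0) | --a--▸ n10
  n8 = (a.b.b.0)\{a} | (0 | (0 | (0 | 0))) | (no moves)
  n9 = (a.b.b.0)\{a} | (0 | a.0) | --a--▸ n11
  n10 = (a.b.b.0)\{a} | ((0\{b} + a.0) | 0) | --a--▸ n11
  n11 = (a.b.b.0)\{a} | (0 | 0) | (no moves)
Trace ⟨bb⟩ through P, begin at {m0}:
  after b @ step 1: {m2, m3}
  after b @ step 2: {m6}
  ✓ P
Trace ⟨bb⟩ through Q, begin at {n0}:
  after b @ step 1: {n3}
  after b @ step 2: ∅  — Q cannot continue

bb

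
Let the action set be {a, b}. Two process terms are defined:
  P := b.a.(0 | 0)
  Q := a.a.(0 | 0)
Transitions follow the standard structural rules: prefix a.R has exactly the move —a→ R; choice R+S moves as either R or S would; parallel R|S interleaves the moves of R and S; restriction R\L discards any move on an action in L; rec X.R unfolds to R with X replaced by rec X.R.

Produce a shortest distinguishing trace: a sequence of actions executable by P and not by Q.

b

Reachable graph of P (3 states):
  s0 = b.a.(0 | 0) :: —b→ s1
  s1 = a.(0 | 0) :: —a→ s2
  s2 = 0 | 0 :: deadlocked
Reachable graph of Q (3 states):
  t0 = a.a.(0 | 0) :: —a→ t1
  t1 = a.(0 | 0) :: —a→ t2
  t2 = 0 | 0 :: deadlocked
Trace ⟨b⟩ through P, begin at {s0}:
  [1] b ⇒ {s1}
  P completes σ.
Trace ⟨b⟩ through Q, begin at {t0}:
  [1] b ⇒ ∅  — Q cannot continue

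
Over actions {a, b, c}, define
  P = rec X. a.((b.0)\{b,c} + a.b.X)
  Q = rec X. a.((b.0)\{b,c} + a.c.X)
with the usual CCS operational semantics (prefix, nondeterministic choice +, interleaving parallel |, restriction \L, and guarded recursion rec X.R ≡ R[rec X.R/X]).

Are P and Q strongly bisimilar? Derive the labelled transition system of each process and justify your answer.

not bisimilar

LTS(P): 3 reachable states
  s0 = rec X. a.((b.0)\{b,c} + a.b.X) :: —a→ s1
  s1 = (b.0)\{b,c} + a.b.(rec X. a.((b.0)\{b,c} + a.b.X)) :: —a→ s2
  s2 = b.(rec X. a.((b.0)\{b,c} + a.b.X)) :: —b→ s0
LTS(Q): 3 reachable states
  t0 = rec X. a.((b.0)\{b,c} + a.c.X) :: —a→ t1
  t1 = (b.0)\{b,c} + a.c.(rec X. a.((b.0)\{b,c} + a.c.X)) :: —a→ t2
  t2 = c.(rec X. a.((b.0)\{b,c} + a.c.X)) :: —c→ t0
Bisimilarity quotient blocks:
  B0 = {s0}
  B1 = {s1}
  B2 = {s2}
  B3 = {t0}
  B4 = {t1}
  B5 = {t2}
s0 ∈ B0, t0 ∈ B3 → different blocks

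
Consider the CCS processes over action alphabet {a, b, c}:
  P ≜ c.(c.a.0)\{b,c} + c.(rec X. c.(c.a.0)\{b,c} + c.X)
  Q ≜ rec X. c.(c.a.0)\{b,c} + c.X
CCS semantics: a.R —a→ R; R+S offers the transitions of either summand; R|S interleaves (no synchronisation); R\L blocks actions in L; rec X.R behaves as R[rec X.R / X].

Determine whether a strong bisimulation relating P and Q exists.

YES

P's transition system — 3 states:
  u0 = c.(c.a.0)\{b,c} + c.(rec X. c.(c.a.0)\{b,c} + c.X) | -c-> u1, -c-> u2
  u1 = (c.a.0)\{b,c} | stopped
  u2 = rec X. c.(c.a.0)\{b,c} + c.X | -c-> u1, -c-> u2
Q's transition system — 2 states:
  v0 = rec X. c.(c.a.0)\{b,c} + c.X | -c-> v0, -c-> v1
  v1 = (c.a.0)\{b,c} | stopped
Partition-refinement fixed point:
  B0 = {u0, u2, v0}
  B1 = {u1, v1}
u0 ∈ B0, v0 ∈ B0 → same block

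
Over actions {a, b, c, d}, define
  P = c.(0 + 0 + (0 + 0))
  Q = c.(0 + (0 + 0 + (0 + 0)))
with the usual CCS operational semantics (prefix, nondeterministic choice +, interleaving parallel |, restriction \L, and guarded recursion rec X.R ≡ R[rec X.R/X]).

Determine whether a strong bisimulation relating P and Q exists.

P's transition system — 2 states:
  s0 = c.(0 + 0 + (0 + 0)) ⊢ =c=> s1
  s1 = 0 + 0 + (0 + 0) ⊢ ∅
Q's transition system — 2 states:
  t0 = c.(0 + (0 + 0 + (0 + 0))) ⊢ =c=> t1
  t1 = 0 + (0 + 0 + (0 + 0)) ⊢ ∅
Coarsest stable partition (strong bisimilarity classes):
  B0 = {s0, t0}
  B1 = {s1, t1}
s0 ∈ B0, t0 ∈ B0 → same block

P ~ Q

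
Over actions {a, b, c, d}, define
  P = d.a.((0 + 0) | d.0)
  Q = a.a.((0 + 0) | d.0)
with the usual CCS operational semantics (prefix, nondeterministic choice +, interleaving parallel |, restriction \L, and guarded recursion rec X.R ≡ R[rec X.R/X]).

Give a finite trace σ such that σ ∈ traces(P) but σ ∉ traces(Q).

LTS(P): 4 reachable states
  p0 = d.a.((0 + 0) | d.0) has moves =d=> p1
  p1 = a.((0 + 0) | d.0) has moves =a=> p2
  p2 = (0 + 0) | d.0 has moves =d=> p3
  p3 = (0 + 0) | 0 has moves (no moves)
LTS(Q): 4 reachable states
  q0 = a.a.((0 + 0) | d.0) has moves =a=> q1
  q1 = a.((0 + 0) | d.0) has moves =a=> q2
  q2 = (0 + 0) | d.0 has moves =d=> q3
  q3 = (0 + 0) | 0 has moves (no moves)
Run σ = ⟨d⟩ on P: start {p0}
  [1] d ⇒ {p1}
  P completes σ.
Run σ = ⟨d⟩ on Q: start {q0}
  [1] d ⇒ no successor for Q

d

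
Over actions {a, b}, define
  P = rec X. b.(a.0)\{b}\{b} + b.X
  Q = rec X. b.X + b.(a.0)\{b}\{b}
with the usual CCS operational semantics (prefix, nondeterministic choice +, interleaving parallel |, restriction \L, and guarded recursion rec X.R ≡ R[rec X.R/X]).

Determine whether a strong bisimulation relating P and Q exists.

Reachable graph of P (3 states):
  m0 = rec X. b.(a.0)\{b}\{b} + b.X :: --b--▸ m0, --b--▸ m1
  m1 = (a.0)\{b}\{b} :: --a--▸ m2
  m2 = 0\{b}\{b} :: (no moves)
Reachable graph of Q (3 states):
  n0 = rec X. b.X + b.(a.0)\{b}\{b} :: --b--▸ n0, --b--▸ n1
  n1 = (a.0)\{b}\{b} :: --a--▸ n2
  n2 = 0\{b}\{b} :: (no moves)
Coarsest stable partition (strong bisimilarity classes):
  B0 = {m0, n0}
  B1 = {m1, n1}
  B2 = {m2, n2}
m0 ∈ B0, n0 ∈ B0 → same block

bisimilar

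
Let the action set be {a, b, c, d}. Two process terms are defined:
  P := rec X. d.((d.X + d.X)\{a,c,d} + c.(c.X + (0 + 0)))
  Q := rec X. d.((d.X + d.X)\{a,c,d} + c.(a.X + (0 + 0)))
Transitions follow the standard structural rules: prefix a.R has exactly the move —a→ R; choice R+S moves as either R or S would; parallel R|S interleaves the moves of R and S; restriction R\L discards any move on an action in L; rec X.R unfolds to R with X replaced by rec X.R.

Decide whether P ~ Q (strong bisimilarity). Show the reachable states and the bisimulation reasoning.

Reachable graph of P (3 states):
  s0 = rec X. d.((d.X + d.X)\{a,c,d} + c.(c.X + (0 + 0))) :: -d-> s1
  s1 = (d.(rec X. d.((d.X + d.X)\{a,c,d} + c.(c.X + (0 + 0)))) + d.(rec X. d.((d.X + d.X)\{a,c,d} + c.(c.X + (0 + 0)))))\{a,c,d} + c.(c.(rec X. d.((d.X + d.X)\{a,c,d} + c.(c.X + (0 + 0)))) + (0 + 0)) :: -c-> s2
  s2 = c.(rec X. d.((d.X + d.X)\{a,c,d} + c.(c.X + (0 + 0)))) + (0 + 0) :: -c-> s0
Reachable graph of Q (3 states):
  t0 = rec X. d.((d.X + d.X)\{a,c,d} + c.(a.X + (0 + 0))) :: -d-> t1
  t1 = (d.(rec X. d.((d.X + d.X)\{a,c,d} + c.(a.X + (0 + 0)))) + d.(rec X. d.((d.X + d.X)\{a,c,d} + c.(a.X + (0 + 0)))))\{a,c,d} + c.(a.(rec X. d.((d.X + d.X)\{a,c,d} + c.(a.X + (0 + 0)))) + (0 + 0)) :: -c-> t2
  t2 = a.(rec X. d.((d.X + d.X)\{a,c,d} + c.(a.X + (0 + 0)))) + (0 + 0) :: -a-> t0
Coarsest stable partition (strong bisimilarity classes):
  B0 = {s0}
  B1 = {s1}
  B2 = {s2}
  B3 = {t0}
  B4 = {t1}
  B5 = {t2}
s0 ∈ B0, t0 ∈ B3 → different blocks

not bisimilar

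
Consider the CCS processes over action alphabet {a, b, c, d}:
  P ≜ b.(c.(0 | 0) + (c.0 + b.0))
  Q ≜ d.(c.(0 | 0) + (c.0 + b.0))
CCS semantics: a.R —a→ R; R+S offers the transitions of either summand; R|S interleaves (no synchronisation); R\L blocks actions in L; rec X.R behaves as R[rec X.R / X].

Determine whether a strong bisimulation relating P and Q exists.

P ≁ Q

Reachable graph of P (4 states):
  p0 = b.(c.(0 | 0) + (c.0 + b.0)) :: --b--▸ p1
  p1 = c.(0 | 0) + (c.0 + b.0) :: --b--▸ p2, --c--▸ p2, --c--▸ p3
  p2 = 0 :: ∅
  p3 = 0 | 0 :: ∅
Reachable graph of Q (4 states):
  q0 = d.(c.(0 | 0) + (c.0 + b.0)) :: --d--▸ q1
  q1 = c.(0 | 0) + (c.0 + b.0) :: --b--▸ q2, --c--▸ q2, --c--▸ q3
  q2 = 0 :: ∅
  q3 = 0 | 0 :: ∅
Bisimilarity quotient blocks:
  B0 = {p0}
  B1 = {p1, q1}
  B2 = {p2, p3, q2, q3}
  B3 = {q0}
p0 ∈ B0, q0 ∈ B3 → different blocks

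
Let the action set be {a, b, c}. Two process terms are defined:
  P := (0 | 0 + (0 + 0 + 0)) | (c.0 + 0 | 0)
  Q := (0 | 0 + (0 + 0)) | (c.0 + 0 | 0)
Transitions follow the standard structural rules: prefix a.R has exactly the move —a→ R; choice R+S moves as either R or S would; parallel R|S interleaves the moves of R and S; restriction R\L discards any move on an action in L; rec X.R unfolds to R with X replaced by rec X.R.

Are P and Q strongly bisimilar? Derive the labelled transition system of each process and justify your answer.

YES

LTS(P): 2 reachable states
  u0 = (0 | 0 + (0 + 0 + 0)) | (c.0 + 0 | 0) → --c--▸ u1
  u1 = (0 | 0 + (0 + 0 + 0)) | 0 → ·
LTS(Q): 2 reachable states
  v0 = (0 | 0 + (0 + 0)) | (c.0 + 0 | 0) → --c--▸ v1
  v1 = (0 | 0 + (0 + 0)) | 0 → ·
Coarsest stable partition (strong bisimilarity classes):
  B0 = {u0, v0}
  B1 = {u1, v1}
u0 ∈ B0, v0 ∈ B0 → same block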